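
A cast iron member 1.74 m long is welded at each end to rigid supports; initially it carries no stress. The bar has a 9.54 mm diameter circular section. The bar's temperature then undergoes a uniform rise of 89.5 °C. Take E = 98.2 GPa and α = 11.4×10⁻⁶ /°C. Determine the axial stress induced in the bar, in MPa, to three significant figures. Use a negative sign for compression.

-100 MPa

Free thermal expansion αLΔT = 11.4e-6 · 1740 · 89.5 = 1.775 mm.
The walls impose strain ε = −(1.775)/1740 = -1.0203e-03; σ = Eε = 98200 · -1.0203e-03 = -100.2 MPa.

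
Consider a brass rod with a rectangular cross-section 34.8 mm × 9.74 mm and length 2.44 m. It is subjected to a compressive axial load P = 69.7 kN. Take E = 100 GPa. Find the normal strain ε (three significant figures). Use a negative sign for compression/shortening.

-0.00206

A = 339 mm².
σ = N/A = -205.6 MPa; ε = σ/E = -205.6/100000 = -2.056e-03.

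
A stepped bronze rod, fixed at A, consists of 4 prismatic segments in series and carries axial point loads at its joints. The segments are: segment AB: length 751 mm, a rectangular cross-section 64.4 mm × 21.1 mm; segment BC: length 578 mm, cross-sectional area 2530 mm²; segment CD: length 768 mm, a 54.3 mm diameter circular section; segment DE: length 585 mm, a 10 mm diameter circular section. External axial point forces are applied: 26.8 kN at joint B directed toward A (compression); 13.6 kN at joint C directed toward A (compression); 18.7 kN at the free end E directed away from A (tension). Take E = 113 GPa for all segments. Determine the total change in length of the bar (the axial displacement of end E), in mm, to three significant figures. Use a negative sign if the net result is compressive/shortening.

1.19 mm

Internal axial forces (sectioning from the free end, tension +): N_DE = 18.7 kN, N_CD = 18.7 kN, N_BC = 5.1 kN, N_AB = -21.7 kN.
A_AB = 1359 mm².
A_CD = 2316 mm².
A_DE = 78.54 mm².
δ_AB = -21700·751/(1359·113000) = -0.1061 mm
δ_BC = 5100·578/(2530·113000) = 0.01031 mm
δ_CD = 18700·768/(2316·113000) = 0.05488 mm
δ_DE = 18700·585/(78.54·113000) = 1.233 mm
δ = Σδ_i = 1.192 mm.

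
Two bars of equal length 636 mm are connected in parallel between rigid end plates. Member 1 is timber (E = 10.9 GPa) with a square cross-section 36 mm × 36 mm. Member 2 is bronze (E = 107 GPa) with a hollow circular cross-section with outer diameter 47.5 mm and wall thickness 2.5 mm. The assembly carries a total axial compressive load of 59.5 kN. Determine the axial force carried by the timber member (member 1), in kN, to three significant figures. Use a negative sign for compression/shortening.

A_1 = 1296 mm².
A_2 = 353.4 mm².
Equal strain + equilibrium ⇒ each member carries load in proportion to AE: A₁E₁ = 14130000 N, A₂E₂ = 37820000 N, ΣAE = 51940000 N.
F₁ = P·A₁E₁/ΣAE = -59500·14130000/51940000 = -16180 N.

-16.2 kN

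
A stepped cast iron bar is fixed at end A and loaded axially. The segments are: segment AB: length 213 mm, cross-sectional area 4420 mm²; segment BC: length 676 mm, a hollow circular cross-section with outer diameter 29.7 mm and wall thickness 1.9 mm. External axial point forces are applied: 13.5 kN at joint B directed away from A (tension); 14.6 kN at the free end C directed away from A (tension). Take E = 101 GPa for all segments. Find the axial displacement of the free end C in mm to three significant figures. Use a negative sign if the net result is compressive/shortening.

0.602 mm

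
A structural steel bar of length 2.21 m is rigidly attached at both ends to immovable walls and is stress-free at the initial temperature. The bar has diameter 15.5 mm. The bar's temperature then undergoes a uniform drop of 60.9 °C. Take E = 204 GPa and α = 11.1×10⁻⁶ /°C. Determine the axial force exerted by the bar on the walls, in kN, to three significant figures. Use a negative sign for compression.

26.0 kN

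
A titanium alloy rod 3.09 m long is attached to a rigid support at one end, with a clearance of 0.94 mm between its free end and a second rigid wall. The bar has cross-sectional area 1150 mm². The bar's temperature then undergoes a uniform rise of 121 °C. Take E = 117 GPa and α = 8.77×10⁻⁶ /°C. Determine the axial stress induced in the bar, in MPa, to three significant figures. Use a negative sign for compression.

Free thermal expansion αLΔT = 8.77e-6 · 3090 · 121 = 3.279 mm.
The walls engage after the gap closes; constrained expansion = 3.279 − 0.94 = 2.339 mm.
The walls impose strain ε = −(2.339)/3090 = -7.5696e-04; σ = Eε = 117000 · -7.5696e-04 = -88.56 MPa.

-88.6 MPa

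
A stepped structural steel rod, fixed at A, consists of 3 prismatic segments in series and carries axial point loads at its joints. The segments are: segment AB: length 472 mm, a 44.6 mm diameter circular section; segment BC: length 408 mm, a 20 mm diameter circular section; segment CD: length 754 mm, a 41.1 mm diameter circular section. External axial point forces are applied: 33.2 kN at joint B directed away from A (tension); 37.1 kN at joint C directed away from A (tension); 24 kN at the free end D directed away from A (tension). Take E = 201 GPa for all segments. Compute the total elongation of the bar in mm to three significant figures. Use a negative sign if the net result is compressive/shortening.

Internal axial forces (sectioning from the free end, tension +): N_CD = 24 kN, N_BC = 61.1 kN, N_AB = 94.3 kN.
A_AB = 1562 mm².
A_BC = 314.2 mm².
A_CD = 1327 mm².
δ_AB = 94300·472/(1562·201000) = 0.1417 mm
δ_BC = 61100·408/(314.2·201000) = 0.3948 mm
δ_CD = 24000·754/(1327·201000) = 0.06786 mm
δ = Σδ_i = 0.6044 mm.

0.604 mm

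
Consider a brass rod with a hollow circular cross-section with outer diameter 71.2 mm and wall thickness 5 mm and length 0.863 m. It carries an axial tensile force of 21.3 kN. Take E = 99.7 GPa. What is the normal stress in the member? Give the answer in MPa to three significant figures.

20.5 MPa

A = 1040 mm².
σ = N/A = 21300/1040 = 20.48 MPa.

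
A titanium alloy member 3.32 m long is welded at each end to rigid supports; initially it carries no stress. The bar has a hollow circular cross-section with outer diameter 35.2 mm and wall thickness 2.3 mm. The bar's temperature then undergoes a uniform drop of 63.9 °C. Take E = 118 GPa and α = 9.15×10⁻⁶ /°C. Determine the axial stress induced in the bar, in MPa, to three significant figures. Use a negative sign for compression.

Free thermal expansion αLΔT = 9.15e-6 · 3320 · -63.9 = -1.941 mm.
The walls impose strain ε = −(-1.941)/3320 = 5.8469e-04; σ = Eε = 118000 · 5.8469e-04 = 68.99 MPa.

69.0 MPa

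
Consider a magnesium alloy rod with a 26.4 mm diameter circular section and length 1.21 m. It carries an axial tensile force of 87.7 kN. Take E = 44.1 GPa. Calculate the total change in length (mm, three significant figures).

4.40 mm

A = 547.4 mm².
δ_mech = NL/(AE) = 87700·1210/(547.4·44100) = 4.396 mm.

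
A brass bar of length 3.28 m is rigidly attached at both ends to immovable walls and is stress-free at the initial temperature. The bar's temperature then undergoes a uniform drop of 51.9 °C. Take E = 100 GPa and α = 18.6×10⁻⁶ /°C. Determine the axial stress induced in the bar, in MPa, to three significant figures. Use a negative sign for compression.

96.5 MPa

Free thermal expansion αLΔT = 18.6e-6 · 3280 · -51.9 = -3.166 mm.
The walls impose strain ε = −(-3.166)/3280 = 9.6534e-04; σ = Eε = 100000 · 9.6534e-04 = 96.53 MPa.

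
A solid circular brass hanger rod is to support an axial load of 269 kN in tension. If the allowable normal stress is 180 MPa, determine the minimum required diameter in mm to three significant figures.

43.6 mm

Required area A ≥ P/σ_allow = 269000/180 = 1494 mm².
For a solid circular section, d ≥ √(4A/π) = 43.62 mm.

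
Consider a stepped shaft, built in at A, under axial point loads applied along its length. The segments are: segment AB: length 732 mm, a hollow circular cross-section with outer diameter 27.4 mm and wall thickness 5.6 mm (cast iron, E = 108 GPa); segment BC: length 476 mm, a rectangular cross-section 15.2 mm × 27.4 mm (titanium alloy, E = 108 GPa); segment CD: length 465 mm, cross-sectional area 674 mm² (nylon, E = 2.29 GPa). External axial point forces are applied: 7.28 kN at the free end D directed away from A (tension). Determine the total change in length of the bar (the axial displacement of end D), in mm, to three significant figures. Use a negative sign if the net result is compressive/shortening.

2.40 mm

Internal axial forces (sectioning from the free end, tension +): N_CD = 7.28 kN, N_BC = 7.28 kN, N_AB = 7.28 kN.
A_AB = 383.5 mm².
A_BC = 416.5 mm².
δ_AB = 7280·732/(383.5·108000) = 0.1287 mm
δ_BC = 7280·476/(416.5·108000) = 0.07704 mm
δ_CD = 7280·465/(674·2290) = 2.193 mm
δ = Σδ_i = 2.399 mm.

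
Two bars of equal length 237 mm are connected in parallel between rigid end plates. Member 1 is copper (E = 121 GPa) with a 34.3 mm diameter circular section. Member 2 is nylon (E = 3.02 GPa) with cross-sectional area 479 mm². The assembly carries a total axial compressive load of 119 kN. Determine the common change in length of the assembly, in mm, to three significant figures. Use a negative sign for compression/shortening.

-0.249 mm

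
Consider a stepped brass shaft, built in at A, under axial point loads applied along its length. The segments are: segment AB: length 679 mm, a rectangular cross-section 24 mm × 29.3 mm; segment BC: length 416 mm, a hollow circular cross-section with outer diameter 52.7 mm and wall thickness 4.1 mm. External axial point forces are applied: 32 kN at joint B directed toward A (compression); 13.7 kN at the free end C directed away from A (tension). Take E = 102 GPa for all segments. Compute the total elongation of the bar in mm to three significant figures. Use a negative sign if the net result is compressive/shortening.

-0.0840 mm

Internal axial forces (sectioning from the free end, tension +): N_BC = 13.7 kN, N_AB = -18.3 kN.
A_AB = 703.2 mm².
A_BC = 626 mm².
δ_AB = -18300·679/(703.2·102000) = -0.1732 mm
δ_BC = 13700·416/(626·102000) = 0.08926 mm
δ = Σδ_i = -0.08398 mm.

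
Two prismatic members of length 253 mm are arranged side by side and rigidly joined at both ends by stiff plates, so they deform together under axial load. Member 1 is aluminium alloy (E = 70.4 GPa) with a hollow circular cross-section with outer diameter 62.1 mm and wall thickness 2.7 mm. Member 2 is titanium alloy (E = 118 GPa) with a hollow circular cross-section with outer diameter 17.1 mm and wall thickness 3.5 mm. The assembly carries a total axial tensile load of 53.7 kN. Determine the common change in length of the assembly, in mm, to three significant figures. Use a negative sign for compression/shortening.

0.256 mm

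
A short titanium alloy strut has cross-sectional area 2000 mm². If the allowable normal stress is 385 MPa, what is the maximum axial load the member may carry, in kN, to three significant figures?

P_max = σ_allow · A = 385 · 2000 = 770000 N = 770 kN.

770 kN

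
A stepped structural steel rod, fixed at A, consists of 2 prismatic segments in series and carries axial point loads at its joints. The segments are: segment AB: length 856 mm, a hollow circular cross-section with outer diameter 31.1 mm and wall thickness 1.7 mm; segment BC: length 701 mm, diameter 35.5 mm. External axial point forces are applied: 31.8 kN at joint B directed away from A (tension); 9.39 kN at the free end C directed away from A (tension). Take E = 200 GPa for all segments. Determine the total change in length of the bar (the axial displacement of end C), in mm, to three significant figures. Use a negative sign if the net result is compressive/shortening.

1.16 mm

Internal axial forces (sectioning from the free end, tension +): N_BC = 9.39 kN, N_AB = 41.19 kN.
A_AB = 157 mm².
A_BC = 989.8 mm².
δ_AB = 41190·856/(157·200000) = 1.123 mm
δ_BC = 9390·701/(989.8·200000) = 0.03325 mm
δ = Σδ_i = 1.156 mm.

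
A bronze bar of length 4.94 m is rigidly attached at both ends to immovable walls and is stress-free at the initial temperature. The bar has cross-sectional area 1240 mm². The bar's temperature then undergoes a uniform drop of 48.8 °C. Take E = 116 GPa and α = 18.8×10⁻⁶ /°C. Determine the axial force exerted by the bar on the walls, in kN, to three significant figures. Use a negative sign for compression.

132 kN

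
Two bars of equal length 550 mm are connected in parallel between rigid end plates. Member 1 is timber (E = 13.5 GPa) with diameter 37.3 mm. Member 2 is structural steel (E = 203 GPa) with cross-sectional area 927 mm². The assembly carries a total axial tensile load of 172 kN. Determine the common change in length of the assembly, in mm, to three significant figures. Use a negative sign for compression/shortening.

0.466 mm

A_1 = 1093 mm².
Equal strain + equilibrium ⇒ each member carries load in proportion to AE: A₁E₁ = 14750000 N, A₂E₂ = 188200000 N, ΣAE = 202900000 N.
δ = PL/ΣAE = 172000·550/202900000 = 0.4662 mm.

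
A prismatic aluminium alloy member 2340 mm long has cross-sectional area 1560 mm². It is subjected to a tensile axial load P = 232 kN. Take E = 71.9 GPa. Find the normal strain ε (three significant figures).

0.00207

σ = N/A = 148.7 MPa; ε = σ/E = 148.7/71900 = 2.068e-03.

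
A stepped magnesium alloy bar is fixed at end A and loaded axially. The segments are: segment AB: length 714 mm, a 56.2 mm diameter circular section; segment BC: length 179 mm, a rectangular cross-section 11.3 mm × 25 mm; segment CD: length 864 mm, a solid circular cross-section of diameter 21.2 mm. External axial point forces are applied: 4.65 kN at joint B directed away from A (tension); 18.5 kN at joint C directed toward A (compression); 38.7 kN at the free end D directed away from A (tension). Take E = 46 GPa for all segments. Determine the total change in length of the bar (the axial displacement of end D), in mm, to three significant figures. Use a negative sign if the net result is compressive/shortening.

Internal axial forces (sectioning from the free end, tension +): N_CD = 38.7 kN, N_BC = 20.2 kN, N_AB = 24.85 kN.
A_AB = 2481 mm².
A_BC = 282.5 mm².
A_CD = 353 mm².
δ_AB = 24850·714/(2481·46000) = 0.1555 mm
δ_BC = 20200·179/(282.5·46000) = 0.2782 mm
δ_CD = 38700·864/(353·46000) = 2.059 mm
δ = Σδ_i = 2.493 mm.

2.49 mm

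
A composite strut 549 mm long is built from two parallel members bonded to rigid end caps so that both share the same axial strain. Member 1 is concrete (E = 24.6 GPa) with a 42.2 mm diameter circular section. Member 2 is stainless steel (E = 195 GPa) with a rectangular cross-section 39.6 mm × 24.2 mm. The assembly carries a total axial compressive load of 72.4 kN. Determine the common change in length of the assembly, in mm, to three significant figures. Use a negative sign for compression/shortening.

A_1 = 1399 mm².
A_2 = 958.3 mm².
Equal strain + equilibrium ⇒ each member carries load in proportion to AE: A₁E₁ = 34410000 N, A₂E₂ = 186900000 N, ΣAE = 221300000 N.
δ = PL/ΣAE = -72400·549/221300000 = -0.1796 mm.

-0.180 mm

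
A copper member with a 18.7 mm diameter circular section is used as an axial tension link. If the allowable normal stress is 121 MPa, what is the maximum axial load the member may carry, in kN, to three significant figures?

A = 274.6 mm².
P_max = σ_allow · A = 121 · 274.6 = 33230 N = 33.23 kN.

33.2 kN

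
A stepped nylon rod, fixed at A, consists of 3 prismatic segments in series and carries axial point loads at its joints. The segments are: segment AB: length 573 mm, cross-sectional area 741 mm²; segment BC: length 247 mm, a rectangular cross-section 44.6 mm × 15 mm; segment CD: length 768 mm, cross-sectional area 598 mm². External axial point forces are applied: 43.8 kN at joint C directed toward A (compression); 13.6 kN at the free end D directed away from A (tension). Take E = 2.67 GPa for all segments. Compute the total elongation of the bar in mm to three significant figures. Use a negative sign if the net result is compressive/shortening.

-6.38 mm

Internal axial forces (sectioning from the free end, tension +): N_CD = 13.6 kN, N_BC = -30.2 kN, N_AB = -30.2 kN.
A_BC = 669 mm².
δ_AB = -30200·573/(741·2670) = -8.746 mm
δ_BC = -30200·247/(669·2670) = -4.176 mm
δ_CD = 13600·768/(598·2670) = 6.542 mm
δ = Σδ_i = -6.381 mm.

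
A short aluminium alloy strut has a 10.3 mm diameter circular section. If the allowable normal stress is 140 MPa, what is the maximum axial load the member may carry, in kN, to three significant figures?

A = 83.32 mm².
P_max = σ_allow · A = 140 · 83.32 = 11670 N = 11.67 kN.

11.7 kN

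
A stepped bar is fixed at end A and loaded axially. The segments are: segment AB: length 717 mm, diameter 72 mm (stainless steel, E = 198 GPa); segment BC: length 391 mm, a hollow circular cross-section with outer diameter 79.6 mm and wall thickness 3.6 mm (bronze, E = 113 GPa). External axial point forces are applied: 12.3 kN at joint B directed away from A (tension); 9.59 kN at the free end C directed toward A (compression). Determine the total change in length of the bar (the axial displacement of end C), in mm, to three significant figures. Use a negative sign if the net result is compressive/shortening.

-0.0362 mm

Internal axial forces (sectioning from the free end, tension +): N_BC = -9.59 kN, N_AB = 2.71 kN.
A_AB = 4072 mm².
A_BC = 859.5 mm².
δ_AB = 2710·717/(4072·198000) = 0.00241 mm
δ_BC = -9590·391/(859.5·113000) = -0.03861 mm
δ = Σδ_i = -0.0362 mm.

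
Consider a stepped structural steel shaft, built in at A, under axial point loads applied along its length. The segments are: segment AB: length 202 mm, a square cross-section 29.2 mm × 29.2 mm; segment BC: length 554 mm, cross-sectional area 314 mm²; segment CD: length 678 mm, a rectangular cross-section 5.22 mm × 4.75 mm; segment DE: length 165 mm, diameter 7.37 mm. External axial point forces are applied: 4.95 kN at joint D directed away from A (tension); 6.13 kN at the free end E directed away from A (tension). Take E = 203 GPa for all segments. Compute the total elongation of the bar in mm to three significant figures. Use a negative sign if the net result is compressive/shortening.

Internal axial forces (sectioning from the free end, tension +): N_DE = 6.13 kN, N_CD = 11.08 kN, N_BC = 11.08 kN, N_AB = 11.08 kN.
A_AB = 852.6 mm².
A_CD = 24.79 mm².
A_DE = 42.66 mm².
δ_AB = 11080·202/(852.6·203000) = 0.01293 mm
δ_BC = 11080·554/(314·203000) = 0.0963 mm
δ_CD = 11080·678/(24.79·203000) = 1.492 mm
δ_DE = 6130·165/(42.66·203000) = 0.1168 mm
δ = Σδ_i = 1.719 mm.

1.72 mm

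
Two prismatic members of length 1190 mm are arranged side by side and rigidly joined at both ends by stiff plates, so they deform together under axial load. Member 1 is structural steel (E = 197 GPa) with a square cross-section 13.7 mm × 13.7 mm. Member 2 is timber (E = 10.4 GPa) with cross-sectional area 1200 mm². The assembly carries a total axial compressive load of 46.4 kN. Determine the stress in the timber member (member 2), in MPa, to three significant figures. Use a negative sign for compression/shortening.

A_1 = 187.7 mm².
Equal strain + equilibrium ⇒ each member carries load in proportion to AE: A₁E₁ = 36970000 N, A₂E₂ = 12480000 N, ΣAE = 49450000 N.
σ₂ = P·E₂/ΣAE = -46400·10400/49450000 = -9.758 MPa.

-9.76 MPa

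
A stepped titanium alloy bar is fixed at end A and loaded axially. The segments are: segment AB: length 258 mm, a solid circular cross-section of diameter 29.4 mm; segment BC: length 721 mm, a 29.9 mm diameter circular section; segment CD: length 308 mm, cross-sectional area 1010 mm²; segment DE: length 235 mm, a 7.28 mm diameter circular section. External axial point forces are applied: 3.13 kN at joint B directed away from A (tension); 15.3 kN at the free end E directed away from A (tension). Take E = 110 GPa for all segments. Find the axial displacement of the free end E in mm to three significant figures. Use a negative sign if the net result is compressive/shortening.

Internal axial forces (sectioning from the free end, tension +): N_DE = 15.3 kN, N_CD = 15.3 kN, N_BC = 15.3 kN, N_AB = 18.43 kN.
A_AB = 678.9 mm².
A_BC = 702.2 mm².
A_DE = 41.62 mm².
δ_AB = 18430·258/(678.9·110000) = 0.06367 mm
δ_BC = 15300·721/(702.2·110000) = 0.1428 mm
δ_CD = 15300·308/(1010·110000) = 0.04242 mm
δ_DE = 15300·235/(41.62·110000) = 0.7853 mm
δ = Σδ_i = 1.034 mm.

1.03 mm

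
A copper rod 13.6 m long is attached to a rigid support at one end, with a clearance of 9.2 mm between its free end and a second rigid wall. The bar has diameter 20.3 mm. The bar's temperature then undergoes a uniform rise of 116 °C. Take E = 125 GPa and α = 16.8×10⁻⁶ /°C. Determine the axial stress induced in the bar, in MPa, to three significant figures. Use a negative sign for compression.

-159 MPa

Free thermal expansion αLΔT = 16.8e-6 · 13600 · 116 = 26.5 mm.
The walls engage after the gap closes; constrained expansion = 26.5 − 9.2 = 17.3 mm.
The walls impose strain ε = −(17.3)/13600 = -1.2723e-03; σ = Eε = 125000 · -1.2723e-03 = -159 MPa.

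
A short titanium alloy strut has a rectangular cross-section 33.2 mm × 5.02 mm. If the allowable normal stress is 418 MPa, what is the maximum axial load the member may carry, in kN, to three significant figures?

A = 166.7 mm².
P_max = σ_allow · A = 418 · 166.7 = 69670 N = 69.67 kN.

69.7 kN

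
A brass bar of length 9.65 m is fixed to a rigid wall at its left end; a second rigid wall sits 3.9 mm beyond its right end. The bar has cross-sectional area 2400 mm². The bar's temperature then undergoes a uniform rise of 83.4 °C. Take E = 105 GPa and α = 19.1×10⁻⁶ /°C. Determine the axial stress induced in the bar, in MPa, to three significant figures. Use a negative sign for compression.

-125 MPa

Free thermal expansion αLΔT = 19.1e-6 · 9650 · 83.4 = 15.37 mm.
The walls engage after the gap closes; constrained expansion = 15.37 − 3.9 = 11.47 mm.
The walls impose strain ε = −(11.47)/9650 = -1.1888e-03; σ = Eε = 105000 · -1.1888e-03 = -124.8 MPa.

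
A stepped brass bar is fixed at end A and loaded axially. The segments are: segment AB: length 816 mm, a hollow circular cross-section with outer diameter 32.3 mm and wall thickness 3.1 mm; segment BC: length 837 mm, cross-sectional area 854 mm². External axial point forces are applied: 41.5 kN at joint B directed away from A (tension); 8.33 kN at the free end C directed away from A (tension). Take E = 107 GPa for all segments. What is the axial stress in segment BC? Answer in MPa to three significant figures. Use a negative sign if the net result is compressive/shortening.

9.75 MPa

Internal axial forces (sectioning from the free end, tension +): N_BC = 8.33 kN, N_AB = 49.83 kN.
σ_BC = N_BC/A_BC = 8330/854 = 9.754 MPa.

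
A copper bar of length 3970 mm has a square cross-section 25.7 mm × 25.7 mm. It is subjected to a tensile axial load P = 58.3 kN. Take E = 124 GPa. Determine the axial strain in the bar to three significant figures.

A = 660.5 mm².
σ = N/A = 88.27 MPa; ε = σ/E = 88.27/124000 = 7.118e-04.

7.12e-04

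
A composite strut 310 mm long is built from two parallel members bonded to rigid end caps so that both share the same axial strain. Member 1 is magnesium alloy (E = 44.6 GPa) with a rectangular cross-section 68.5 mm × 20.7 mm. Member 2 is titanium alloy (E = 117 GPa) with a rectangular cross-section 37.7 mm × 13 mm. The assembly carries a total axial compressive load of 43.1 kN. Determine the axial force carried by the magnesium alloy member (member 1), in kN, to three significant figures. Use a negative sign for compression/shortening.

A_1 = 1418 mm².
A_2 = 490.1 mm².
Equal strain + equilibrium ⇒ each member carries load in proportion to AE: A₁E₁ = 63240000 N, A₂E₂ = 57340000 N, ΣAE = 120600000 N.
F₁ = P·A₁E₁/ΣAE = -43100·63240000/120600000 = -22600 N.

-22.6 kN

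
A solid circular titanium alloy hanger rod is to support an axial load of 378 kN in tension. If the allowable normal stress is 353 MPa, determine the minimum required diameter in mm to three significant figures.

Required area A ≥ P/σ_allow = 378000/353 = 1071 mm².
For a solid circular section, d ≥ √(4A/π) = 36.92 mm.

36.9 mm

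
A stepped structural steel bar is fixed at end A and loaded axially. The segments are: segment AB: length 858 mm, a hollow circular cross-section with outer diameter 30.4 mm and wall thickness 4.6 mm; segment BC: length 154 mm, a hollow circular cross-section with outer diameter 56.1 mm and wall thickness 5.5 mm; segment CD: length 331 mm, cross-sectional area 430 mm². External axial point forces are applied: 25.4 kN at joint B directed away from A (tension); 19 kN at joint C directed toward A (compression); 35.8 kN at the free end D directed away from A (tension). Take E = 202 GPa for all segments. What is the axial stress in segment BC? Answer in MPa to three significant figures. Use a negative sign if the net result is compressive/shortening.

Internal axial forces (sectioning from the free end, tension +): N_CD = 35.8 kN, N_BC = 16.8 kN, N_AB = 42.2 kN.
A_BC = 874.3 mm².
σ_BC = N_BC/A_BC = 16800/874.3 = 19.22 MPa.

19.2 MPa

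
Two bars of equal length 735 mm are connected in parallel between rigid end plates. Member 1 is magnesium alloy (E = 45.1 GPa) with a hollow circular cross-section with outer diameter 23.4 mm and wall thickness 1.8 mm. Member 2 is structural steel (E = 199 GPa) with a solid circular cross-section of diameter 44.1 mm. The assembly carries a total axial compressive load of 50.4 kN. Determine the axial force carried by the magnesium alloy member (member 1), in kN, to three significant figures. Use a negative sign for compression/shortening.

A_1 = 122.1 mm².
A_2 = 1527 mm².
Equal strain + equilibrium ⇒ each member carries load in proportion to AE: A₁E₁ = 5509000 N, A₂E₂ = 304000000 N, ΣAE = 309500000 N.
F₁ = P·A₁E₁/ΣAE = -50400·5509000/309500000 = -897.1 N.

-0.897 kN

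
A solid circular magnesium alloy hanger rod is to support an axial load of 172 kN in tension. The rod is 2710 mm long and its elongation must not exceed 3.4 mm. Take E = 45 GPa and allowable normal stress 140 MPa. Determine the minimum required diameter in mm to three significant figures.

62.3 mm

Required area A ≥ P/σ_allow = 172000/140 = 1229 mm².
For a solid circular section, d ≥ √(4A/π) = 39.55 mm.
Elongation limit: A ≥ PL/(Eδ_allow) = 172000·2710/(45000·3.4) = 3047 mm² ⇒ d ≥ 62.28 mm.
The elongation limit governs.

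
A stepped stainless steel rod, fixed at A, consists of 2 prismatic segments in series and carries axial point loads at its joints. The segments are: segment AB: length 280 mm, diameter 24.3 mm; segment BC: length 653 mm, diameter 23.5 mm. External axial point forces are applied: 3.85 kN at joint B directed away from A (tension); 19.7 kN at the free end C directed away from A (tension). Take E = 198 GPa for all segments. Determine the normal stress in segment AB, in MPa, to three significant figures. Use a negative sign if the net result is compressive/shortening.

Internal axial forces (sectioning from the free end, tension +): N_BC = 19.7 kN, N_AB = 23.55 kN.
A_AB = 463.8 mm².
σ_AB = N_AB/A_AB = 23550/463.8 = 50.78 MPa.

50.8 MPa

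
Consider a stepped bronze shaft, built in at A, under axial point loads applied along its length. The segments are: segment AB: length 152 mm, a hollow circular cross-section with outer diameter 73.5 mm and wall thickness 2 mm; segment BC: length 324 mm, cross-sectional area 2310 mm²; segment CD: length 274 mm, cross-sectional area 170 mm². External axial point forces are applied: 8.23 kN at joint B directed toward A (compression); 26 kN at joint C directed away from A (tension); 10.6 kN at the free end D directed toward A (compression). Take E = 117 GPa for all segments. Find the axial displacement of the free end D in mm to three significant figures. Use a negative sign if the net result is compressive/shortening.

Internal axial forces (sectioning from the free end, tension +): N_CD = -10.6 kN, N_BC = 15.4 kN, N_AB = 7.17 kN.
A_AB = 449.2 mm².
δ_AB = 7170·152/(449.2·117000) = 0.02073 mm
δ_BC = 15400·324/(2310·117000) = 0.01846 mm
δ_CD = -10600·274/(170·117000) = -0.146 mm
δ = Σδ_i = -0.1068 mm.

-0.107 mm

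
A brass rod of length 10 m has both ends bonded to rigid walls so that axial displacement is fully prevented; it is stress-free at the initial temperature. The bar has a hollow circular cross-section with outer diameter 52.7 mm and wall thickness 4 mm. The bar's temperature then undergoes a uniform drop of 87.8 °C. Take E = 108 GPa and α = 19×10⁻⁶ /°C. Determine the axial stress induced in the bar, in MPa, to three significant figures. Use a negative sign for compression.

Free thermal expansion αLΔT = 19e-6 · 10000 · -87.8 = -16.68 mm.
The walls impose strain ε = −(-16.68)/10000 = 1.6682e-03; σ = Eε = 108000 · 1.6682e-03 = 180.2 MPa.

180 MPa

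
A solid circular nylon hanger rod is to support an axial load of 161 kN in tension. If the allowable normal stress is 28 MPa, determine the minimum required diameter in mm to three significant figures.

Required area A ≥ P/σ_allow = 161000/28 = 5750 mm².
For a solid circular section, d ≥ √(4A/π) = 85.56 mm.

85.6 mm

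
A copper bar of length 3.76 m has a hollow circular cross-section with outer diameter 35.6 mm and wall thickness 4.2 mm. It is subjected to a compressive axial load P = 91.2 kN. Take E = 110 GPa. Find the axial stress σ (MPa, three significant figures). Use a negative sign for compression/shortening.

A = 414.3 mm².
σ = N/A = -91200/414.3 = -220.1 MPa.

-220 MPa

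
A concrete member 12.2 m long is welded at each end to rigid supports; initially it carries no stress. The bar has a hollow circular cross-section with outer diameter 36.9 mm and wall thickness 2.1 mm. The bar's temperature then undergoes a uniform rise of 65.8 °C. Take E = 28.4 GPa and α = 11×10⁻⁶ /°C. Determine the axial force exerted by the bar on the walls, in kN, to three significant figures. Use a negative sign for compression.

-4.72 kN

Free thermal expansion αLΔT = 11e-6 · 12200 · 65.8 = 8.83 mm.
The walls impose strain ε = −(8.83)/12200 = -7.2380e-04; σ = Eε = 28400 · -7.2380e-04 = -20.56 MPa.
Wall reaction R = σ·A = -20.56·229.6 = -4719 N = -4.719 kN.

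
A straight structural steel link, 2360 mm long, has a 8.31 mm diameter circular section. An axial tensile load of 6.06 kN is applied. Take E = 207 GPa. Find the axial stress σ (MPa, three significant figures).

A = 54.24 mm².
σ = N/A = 6060/54.24 = 111.7 MPa.

112 MPa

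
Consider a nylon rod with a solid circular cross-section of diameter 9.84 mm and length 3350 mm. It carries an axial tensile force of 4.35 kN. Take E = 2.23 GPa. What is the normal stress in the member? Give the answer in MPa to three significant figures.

A = 76.05 mm².
σ = N/A = 4350/76.05 = 57.2 MPa.

57.2 MPa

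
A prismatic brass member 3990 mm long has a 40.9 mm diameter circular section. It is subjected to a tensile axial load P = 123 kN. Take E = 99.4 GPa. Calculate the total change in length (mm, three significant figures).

A = 1314 mm².
δ_mech = NL/(AE) = 123000·3990/(1314·99400) = 3.758 mm.

3.76 mm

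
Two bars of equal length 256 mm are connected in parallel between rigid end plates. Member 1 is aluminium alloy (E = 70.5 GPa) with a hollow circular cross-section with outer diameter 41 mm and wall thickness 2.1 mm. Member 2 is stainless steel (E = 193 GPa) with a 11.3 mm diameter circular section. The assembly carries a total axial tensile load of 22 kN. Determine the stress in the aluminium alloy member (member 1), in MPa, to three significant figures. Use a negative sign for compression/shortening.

41.4 MPa

A_1 = 256.6 mm².
A_2 = 100.3 mm².
Equal strain + equilibrium ⇒ each member carries load in proportion to AE: A₁E₁ = 18090000 N, A₂E₂ = 19360000 N, ΣAE = 37450000 N.
σ₁ = P·E₁/ΣAE = 22000·70500/37450000 = 41.42 MPa.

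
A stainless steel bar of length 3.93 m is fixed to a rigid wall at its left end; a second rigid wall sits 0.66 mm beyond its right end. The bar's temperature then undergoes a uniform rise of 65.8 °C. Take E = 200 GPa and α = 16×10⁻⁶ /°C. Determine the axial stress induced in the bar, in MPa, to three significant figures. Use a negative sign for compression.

-177 MPa

Free thermal expansion αLΔT = 16e-6 · 3930 · 65.8 = 4.138 mm.
The walls engage after the gap closes; constrained expansion = 4.138 − 0.66 = 3.478 mm.
The walls impose strain ε = −(3.478)/3930 = -8.8486e-04; σ = Eε = 200000 · -8.8486e-04 = -177 MPa.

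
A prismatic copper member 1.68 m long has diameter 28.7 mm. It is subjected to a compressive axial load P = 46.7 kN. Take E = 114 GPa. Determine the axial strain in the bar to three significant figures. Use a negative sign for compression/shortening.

-6.33e-04

A = 646.9 mm².
σ = N/A = -72.19 MPa; ε = σ/E = -72.19/114000 = -6.332e-04.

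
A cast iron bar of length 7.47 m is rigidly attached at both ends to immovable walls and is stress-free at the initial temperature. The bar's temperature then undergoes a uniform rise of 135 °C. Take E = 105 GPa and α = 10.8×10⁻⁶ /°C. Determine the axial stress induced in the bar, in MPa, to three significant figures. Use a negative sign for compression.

-153 MPa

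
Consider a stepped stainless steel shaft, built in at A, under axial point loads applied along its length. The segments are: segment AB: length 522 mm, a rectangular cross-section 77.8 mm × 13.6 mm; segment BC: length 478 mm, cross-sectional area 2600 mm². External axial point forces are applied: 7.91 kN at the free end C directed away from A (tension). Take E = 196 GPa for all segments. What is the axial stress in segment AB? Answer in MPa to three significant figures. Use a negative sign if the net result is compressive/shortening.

7.48 MPa

Internal axial forces (sectioning from the free end, tension +): N_BC = 7.91 kN, N_AB = 7.91 kN.
A_AB = 1058 mm².
σ_AB = N_AB/A_AB = 7910/1058 = 7.476 MPa.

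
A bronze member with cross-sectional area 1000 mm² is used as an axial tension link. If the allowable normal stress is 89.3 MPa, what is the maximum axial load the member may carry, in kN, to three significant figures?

P_max = σ_allow · A = 89.3 · 1000 = 89300 N = 89.3 kN.

89.3 kN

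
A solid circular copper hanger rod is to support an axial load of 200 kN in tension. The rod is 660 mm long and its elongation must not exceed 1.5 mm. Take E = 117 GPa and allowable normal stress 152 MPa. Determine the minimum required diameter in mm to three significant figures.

40.9 mm

Required area A ≥ P/σ_allow = 200000/152 = 1316 mm².
For a solid circular section, d ≥ √(4A/π) = 40.93 mm.
Elongation limit: A ≥ PL/(Eδ_allow) = 200000·660/(117000·1.5) = 752.1 mm² ⇒ d ≥ 30.95 mm.
The stress limit governs.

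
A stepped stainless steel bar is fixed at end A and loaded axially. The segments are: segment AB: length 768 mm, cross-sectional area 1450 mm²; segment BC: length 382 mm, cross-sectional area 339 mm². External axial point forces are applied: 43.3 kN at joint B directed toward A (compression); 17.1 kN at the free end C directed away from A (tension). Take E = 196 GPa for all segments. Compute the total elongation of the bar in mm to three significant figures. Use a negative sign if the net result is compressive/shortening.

Internal axial forces (sectioning from the free end, tension +): N_BC = 17.1 kN, N_AB = -26.2 kN.
δ_AB = -26200·768/(1450·196000) = -0.0708 mm
δ_BC = 17100·382/(339·196000) = 0.09831 mm
δ = Σδ_i = 0.02751 mm.

0.0275 mm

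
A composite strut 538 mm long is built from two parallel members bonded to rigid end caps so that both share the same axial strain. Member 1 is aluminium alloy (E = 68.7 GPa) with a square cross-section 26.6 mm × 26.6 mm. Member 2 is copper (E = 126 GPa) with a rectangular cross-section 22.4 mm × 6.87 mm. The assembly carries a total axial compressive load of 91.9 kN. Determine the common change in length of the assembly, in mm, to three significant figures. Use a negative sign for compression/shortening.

A_1 = 707.6 mm².
A_2 = 153.9 mm².
Equal strain + equilibrium ⇒ each member carries load in proportion to AE: A₁E₁ = 48610000 N, A₂E₂ = 19390000 N, ΣAE = 68000000 N.
δ = PL/ΣAE = -91900·538/68000000 = -0.7271 mm.

-0.727 mm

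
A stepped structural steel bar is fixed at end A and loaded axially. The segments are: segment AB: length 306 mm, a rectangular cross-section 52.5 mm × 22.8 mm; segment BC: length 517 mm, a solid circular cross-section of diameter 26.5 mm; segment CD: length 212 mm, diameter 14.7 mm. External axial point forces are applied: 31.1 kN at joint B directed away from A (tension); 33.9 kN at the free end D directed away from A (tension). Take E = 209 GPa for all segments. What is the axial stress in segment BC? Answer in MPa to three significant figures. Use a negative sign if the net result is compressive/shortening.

61.5 MPa

Internal axial forces (sectioning from the free end, tension +): N_CD = 33.9 kN, N_BC = 33.9 kN, N_AB = 65 kN.
A_BC = 551.5 mm².
σ_BC = N_BC/A_BC = 33900/551.5 = 61.46 MPa.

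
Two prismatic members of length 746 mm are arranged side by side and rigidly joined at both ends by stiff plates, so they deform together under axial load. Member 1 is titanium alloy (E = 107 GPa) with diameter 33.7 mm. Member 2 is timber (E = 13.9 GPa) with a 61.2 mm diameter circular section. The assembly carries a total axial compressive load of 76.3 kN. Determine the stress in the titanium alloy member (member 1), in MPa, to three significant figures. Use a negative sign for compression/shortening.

A_1 = 892 mm².
A_2 = 2942 mm².
Equal strain + equilibrium ⇒ each member carries load in proportion to AE: A₁E₁ = 95440000 N, A₂E₂ = 40890000 N, ΣAE = 136300000 N.
σ₁ = P·E₁/ΣAE = -76300·107000/136300000 = -59.88 MPa.

-59.9 MPa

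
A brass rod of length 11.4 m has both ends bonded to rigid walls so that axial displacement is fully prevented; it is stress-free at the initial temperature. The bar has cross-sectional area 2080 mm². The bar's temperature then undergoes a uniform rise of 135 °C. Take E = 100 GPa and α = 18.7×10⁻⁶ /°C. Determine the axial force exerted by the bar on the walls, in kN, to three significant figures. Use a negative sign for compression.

Free thermal expansion αLΔT = 18.7e-6 · 11400 · 135 = 28.78 mm.
The walls impose strain ε = −(28.78)/11400 = -2.5245e-03; σ = Eε = 100000 · -2.5245e-03 = -252.4 MPa.
Wall reaction R = σ·A = -252.4·2080 = -525100 N = -525.1 kN.

-525 kN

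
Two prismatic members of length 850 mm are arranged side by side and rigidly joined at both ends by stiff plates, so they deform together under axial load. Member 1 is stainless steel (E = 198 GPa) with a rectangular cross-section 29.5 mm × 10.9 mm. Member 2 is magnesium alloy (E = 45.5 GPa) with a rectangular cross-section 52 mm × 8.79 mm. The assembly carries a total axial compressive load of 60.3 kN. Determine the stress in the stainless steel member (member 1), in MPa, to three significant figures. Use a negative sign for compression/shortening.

-141 MPa

A_1 = 321.6 mm².
A_2 = 457.1 mm².
Equal strain + equilibrium ⇒ each member carries load in proportion to AE: A₁E₁ = 63670000 N, A₂E₂ = 20800000 N, ΣAE = 84460000 N.
σ₁ = P·E₁/ΣAE = -60300·198000/84460000 = -141.4 MPa.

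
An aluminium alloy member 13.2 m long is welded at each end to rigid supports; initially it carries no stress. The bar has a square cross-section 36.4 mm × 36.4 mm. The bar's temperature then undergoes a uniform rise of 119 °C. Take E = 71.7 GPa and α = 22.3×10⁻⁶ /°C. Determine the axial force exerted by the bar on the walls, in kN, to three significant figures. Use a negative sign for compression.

-252 kN

Free thermal expansion αLΔT = 22.3e-6 · 13200 · 119 = 35.03 mm.
The walls impose strain ε = −(35.03)/13200 = -2.6537e-03; σ = Eε = 71700 · -2.6537e-03 = -190.3 MPa.
Wall reaction R = σ·A = -190.3·1325 = -252100 N = -252.1 kN.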